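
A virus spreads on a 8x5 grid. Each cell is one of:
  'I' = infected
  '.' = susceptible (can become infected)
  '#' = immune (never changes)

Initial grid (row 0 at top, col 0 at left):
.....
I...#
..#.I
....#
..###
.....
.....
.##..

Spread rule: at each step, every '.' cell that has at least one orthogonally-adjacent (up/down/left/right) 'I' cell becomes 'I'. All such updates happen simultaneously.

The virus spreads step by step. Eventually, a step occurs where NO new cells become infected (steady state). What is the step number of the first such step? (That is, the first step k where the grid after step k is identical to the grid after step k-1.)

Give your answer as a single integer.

Answer: 11

Derivation:
Step 0 (initial): 2 infected
Step 1: +4 new -> 6 infected
Step 2: +6 new -> 12 infected
Step 3: +5 new -> 17 infected
Step 4: +3 new -> 20 infected
Step 5: +2 new -> 22 infected
Step 6: +3 new -> 25 infected
Step 7: +2 new -> 27 infected
Step 8: +2 new -> 29 infected
Step 9: +2 new -> 31 infected
Step 10: +1 new -> 32 infected
Step 11: +0 new -> 32 infected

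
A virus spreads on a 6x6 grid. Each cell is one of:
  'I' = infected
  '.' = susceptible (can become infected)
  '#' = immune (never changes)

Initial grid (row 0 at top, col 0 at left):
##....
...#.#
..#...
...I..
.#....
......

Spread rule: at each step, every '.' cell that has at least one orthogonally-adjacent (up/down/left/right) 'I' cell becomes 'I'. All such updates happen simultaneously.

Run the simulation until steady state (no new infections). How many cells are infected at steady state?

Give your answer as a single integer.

Step 0 (initial): 1 infected
Step 1: +4 new -> 5 infected
Step 2: +6 new -> 11 infected
Step 3: +7 new -> 18 infected
Step 4: +6 new -> 24 infected
Step 5: +5 new -> 29 infected
Step 6: +1 new -> 30 infected
Step 7: +0 new -> 30 infected

Answer: 30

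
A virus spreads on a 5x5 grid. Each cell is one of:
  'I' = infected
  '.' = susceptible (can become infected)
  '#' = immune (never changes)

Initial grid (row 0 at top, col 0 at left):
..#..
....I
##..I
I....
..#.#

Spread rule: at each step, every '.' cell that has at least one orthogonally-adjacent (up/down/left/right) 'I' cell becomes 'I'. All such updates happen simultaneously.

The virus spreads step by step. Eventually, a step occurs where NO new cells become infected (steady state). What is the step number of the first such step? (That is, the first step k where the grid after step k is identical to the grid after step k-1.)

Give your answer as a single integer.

Step 0 (initial): 3 infected
Step 1: +6 new -> 9 infected
Step 2: +6 new -> 15 infected
Step 3: +2 new -> 17 infected
Step 4: +2 new -> 19 infected
Step 5: +1 new -> 20 infected
Step 6: +0 new -> 20 infected

Answer: 6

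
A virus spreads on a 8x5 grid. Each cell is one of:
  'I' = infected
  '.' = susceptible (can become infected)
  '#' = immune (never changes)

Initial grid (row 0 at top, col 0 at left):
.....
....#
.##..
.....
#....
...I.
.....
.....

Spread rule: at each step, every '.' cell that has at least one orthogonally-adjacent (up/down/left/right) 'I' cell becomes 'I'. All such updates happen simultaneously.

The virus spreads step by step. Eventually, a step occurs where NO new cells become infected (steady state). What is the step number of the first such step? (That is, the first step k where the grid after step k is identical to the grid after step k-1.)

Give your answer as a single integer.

Step 0 (initial): 1 infected
Step 1: +4 new -> 5 infected
Step 2: +7 new -> 12 infected
Step 3: +8 new -> 20 infected
Step 4: +5 new -> 25 infected
Step 5: +4 new -> 29 infected
Step 6: +4 new -> 33 infected
Step 7: +2 new -> 35 infected
Step 8: +1 new -> 36 infected
Step 9: +0 new -> 36 infected

Answer: 9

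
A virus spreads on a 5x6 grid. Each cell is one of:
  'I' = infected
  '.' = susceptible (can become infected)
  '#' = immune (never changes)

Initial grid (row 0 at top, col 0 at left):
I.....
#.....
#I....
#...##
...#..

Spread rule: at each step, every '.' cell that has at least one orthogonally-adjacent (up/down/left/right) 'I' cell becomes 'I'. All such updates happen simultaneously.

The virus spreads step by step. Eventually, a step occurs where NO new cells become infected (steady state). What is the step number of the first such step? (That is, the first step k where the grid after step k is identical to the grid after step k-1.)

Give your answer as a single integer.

Answer: 6

Derivation:
Step 0 (initial): 2 infected
Step 1: +4 new -> 6 infected
Step 2: +5 new -> 11 infected
Step 3: +6 new -> 17 infected
Step 4: +3 new -> 20 infected
Step 5: +2 new -> 22 infected
Step 6: +0 new -> 22 infected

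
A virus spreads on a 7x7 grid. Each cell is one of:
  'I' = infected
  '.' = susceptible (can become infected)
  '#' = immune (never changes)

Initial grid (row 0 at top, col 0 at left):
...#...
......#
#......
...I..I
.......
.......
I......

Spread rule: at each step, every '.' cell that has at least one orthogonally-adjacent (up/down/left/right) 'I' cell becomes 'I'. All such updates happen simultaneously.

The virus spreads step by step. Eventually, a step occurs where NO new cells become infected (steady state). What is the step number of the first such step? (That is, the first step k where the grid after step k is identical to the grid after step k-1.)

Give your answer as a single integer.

Answer: 7

Derivation:
Step 0 (initial): 3 infected
Step 1: +9 new -> 12 infected
Step 2: +13 new -> 25 infected
Step 3: +11 new -> 36 infected
Step 4: +6 new -> 42 infected
Step 5: +3 new -> 45 infected
Step 6: +1 new -> 46 infected
Step 7: +0 new -> 46 infected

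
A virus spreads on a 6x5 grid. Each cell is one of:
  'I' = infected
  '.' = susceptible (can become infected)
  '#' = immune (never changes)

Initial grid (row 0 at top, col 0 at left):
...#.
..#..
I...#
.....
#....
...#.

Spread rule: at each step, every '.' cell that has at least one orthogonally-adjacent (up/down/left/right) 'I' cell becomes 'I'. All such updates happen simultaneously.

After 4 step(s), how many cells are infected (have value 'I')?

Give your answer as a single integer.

Step 0 (initial): 1 infected
Step 1: +3 new -> 4 infected
Step 2: +4 new -> 8 infected
Step 3: +4 new -> 12 infected
Step 4: +5 new -> 17 infected

Answer: 17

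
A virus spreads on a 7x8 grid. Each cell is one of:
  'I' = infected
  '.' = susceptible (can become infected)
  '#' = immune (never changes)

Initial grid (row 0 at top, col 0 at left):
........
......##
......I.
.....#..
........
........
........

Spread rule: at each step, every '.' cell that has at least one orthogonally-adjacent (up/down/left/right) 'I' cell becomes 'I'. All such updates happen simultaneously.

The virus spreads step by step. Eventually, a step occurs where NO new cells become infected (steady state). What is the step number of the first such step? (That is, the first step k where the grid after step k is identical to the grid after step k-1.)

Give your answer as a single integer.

Answer: 11

Derivation:
Step 0 (initial): 1 infected
Step 1: +3 new -> 4 infected
Step 2: +4 new -> 8 infected
Step 3: +7 new -> 15 infected
Step 4: +9 new -> 24 infected
Step 5: +9 new -> 33 infected
Step 6: +7 new -> 40 infected
Step 7: +6 new -> 46 infected
Step 8: +4 new -> 50 infected
Step 9: +2 new -> 52 infected
Step 10: +1 new -> 53 infected
Step 11: +0 new -> 53 infected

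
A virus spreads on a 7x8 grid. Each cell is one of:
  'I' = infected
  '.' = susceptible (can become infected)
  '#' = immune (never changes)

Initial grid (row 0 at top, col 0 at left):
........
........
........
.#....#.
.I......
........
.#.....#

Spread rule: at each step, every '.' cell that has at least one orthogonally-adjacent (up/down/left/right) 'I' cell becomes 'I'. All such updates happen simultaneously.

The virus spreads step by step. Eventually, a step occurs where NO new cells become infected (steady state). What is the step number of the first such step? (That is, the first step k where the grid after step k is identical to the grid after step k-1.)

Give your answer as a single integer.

Answer: 11

Derivation:
Step 0 (initial): 1 infected
Step 1: +3 new -> 4 infected
Step 2: +5 new -> 9 infected
Step 3: +7 new -> 16 infected
Step 4: +8 new -> 24 infected
Step 5: +9 new -> 33 infected
Step 6: +7 new -> 40 infected
Step 7: +6 new -> 46 infected
Step 8: +3 new -> 49 infected
Step 9: +2 new -> 51 infected
Step 10: +1 new -> 52 infected
Step 11: +0 new -> 52 infected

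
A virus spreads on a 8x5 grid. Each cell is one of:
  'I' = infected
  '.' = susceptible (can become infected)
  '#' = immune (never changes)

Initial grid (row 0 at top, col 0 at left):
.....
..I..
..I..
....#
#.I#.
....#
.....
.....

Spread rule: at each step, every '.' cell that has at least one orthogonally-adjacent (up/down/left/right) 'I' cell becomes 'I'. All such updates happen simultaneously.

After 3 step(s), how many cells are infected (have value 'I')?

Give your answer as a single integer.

Step 0 (initial): 3 infected
Step 1: +8 new -> 11 infected
Step 2: +11 new -> 22 infected
Step 3: +7 new -> 29 infected

Answer: 29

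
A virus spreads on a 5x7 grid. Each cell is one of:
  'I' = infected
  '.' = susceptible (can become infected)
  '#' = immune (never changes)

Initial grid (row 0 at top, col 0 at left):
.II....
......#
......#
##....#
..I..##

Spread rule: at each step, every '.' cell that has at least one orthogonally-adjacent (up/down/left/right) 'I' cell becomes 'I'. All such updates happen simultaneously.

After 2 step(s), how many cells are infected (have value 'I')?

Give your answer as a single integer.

Step 0 (initial): 3 infected
Step 1: +7 new -> 10 infected
Step 2: +8 new -> 18 infected

Answer: 18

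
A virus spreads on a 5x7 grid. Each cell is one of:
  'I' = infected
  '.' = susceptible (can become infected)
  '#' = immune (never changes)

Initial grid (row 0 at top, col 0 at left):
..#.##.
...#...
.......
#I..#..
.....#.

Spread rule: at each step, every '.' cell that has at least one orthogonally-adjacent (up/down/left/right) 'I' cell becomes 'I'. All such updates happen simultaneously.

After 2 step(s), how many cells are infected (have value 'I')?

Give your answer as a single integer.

Answer: 10

Derivation:
Step 0 (initial): 1 infected
Step 1: +3 new -> 4 infected
Step 2: +6 new -> 10 infected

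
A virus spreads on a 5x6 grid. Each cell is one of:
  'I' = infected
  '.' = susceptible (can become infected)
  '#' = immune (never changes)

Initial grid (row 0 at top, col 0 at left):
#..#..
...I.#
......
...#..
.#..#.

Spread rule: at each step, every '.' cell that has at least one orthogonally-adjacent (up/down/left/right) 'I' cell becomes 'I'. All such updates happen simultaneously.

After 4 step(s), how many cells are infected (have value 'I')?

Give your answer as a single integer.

Answer: 20

Derivation:
Step 0 (initial): 1 infected
Step 1: +3 new -> 4 infected
Step 2: +5 new -> 9 infected
Step 3: +7 new -> 16 infected
Step 4: +4 new -> 20 infected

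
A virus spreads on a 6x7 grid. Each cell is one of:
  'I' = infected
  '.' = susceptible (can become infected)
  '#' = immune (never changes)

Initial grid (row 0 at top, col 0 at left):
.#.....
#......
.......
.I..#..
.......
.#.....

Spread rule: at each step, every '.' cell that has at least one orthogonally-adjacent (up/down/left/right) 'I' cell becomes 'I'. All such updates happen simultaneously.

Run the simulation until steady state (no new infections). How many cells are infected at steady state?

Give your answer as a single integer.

Step 0 (initial): 1 infected
Step 1: +4 new -> 5 infected
Step 2: +6 new -> 11 infected
Step 3: +5 new -> 16 infected
Step 4: +5 new -> 21 infected
Step 5: +5 new -> 26 infected
Step 6: +6 new -> 32 infected
Step 7: +4 new -> 36 infected
Step 8: +1 new -> 37 infected
Step 9: +0 new -> 37 infected

Answer: 37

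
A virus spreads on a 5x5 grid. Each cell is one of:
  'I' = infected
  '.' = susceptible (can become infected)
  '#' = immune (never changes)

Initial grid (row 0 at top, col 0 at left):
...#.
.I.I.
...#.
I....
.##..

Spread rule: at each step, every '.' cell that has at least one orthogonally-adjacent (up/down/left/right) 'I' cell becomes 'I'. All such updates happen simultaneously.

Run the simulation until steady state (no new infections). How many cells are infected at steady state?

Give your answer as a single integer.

Step 0 (initial): 3 infected
Step 1: +8 new -> 11 infected
Step 2: +6 new -> 17 infected
Step 3: +2 new -> 19 infected
Step 4: +2 new -> 21 infected
Step 5: +0 new -> 21 infected

Answer: 21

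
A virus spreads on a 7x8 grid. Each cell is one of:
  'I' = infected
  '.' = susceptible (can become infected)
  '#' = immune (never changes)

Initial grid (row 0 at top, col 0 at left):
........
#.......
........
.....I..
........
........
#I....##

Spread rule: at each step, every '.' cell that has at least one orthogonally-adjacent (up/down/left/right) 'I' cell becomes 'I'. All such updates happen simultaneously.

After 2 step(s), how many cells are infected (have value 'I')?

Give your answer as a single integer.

Answer: 20

Derivation:
Step 0 (initial): 2 infected
Step 1: +6 new -> 8 infected
Step 2: +12 new -> 20 infected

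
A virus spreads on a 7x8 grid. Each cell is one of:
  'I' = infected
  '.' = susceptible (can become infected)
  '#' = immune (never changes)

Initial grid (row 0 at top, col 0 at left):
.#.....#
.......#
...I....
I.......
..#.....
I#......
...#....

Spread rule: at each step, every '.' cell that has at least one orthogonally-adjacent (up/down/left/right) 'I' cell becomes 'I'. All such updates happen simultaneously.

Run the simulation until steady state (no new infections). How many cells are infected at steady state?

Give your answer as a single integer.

Answer: 50

Derivation:
Step 0 (initial): 3 infected
Step 1: +8 new -> 11 infected
Step 2: +11 new -> 22 infected
Step 3: +10 new -> 32 infected
Step 4: +7 new -> 39 infected
Step 5: +5 new -> 44 infected
Step 6: +3 new -> 47 infected
Step 7: +2 new -> 49 infected
Step 8: +1 new -> 50 infected
Step 9: +0 new -> 50 infected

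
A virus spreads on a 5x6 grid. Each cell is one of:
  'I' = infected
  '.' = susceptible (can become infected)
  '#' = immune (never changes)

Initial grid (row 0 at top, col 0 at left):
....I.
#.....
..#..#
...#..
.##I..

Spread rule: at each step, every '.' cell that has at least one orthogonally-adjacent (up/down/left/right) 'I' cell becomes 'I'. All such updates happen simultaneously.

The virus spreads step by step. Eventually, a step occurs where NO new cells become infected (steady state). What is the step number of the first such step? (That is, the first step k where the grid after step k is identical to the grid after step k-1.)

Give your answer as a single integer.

Answer: 9

Derivation:
Step 0 (initial): 2 infected
Step 1: +4 new -> 6 infected
Step 2: +6 new -> 12 infected
Step 3: +4 new -> 16 infected
Step 4: +2 new -> 18 infected
Step 5: +1 new -> 19 infected
Step 6: +2 new -> 21 infected
Step 7: +2 new -> 23 infected
Step 8: +1 new -> 24 infected
Step 9: +0 new -> 24 infected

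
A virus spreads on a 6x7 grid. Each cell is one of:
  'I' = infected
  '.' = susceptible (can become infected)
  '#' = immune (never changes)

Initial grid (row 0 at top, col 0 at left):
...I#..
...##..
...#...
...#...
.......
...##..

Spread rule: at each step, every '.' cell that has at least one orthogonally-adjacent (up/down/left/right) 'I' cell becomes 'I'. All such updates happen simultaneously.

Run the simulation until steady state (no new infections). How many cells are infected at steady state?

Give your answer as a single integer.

Answer: 35

Derivation:
Step 0 (initial): 1 infected
Step 1: +1 new -> 2 infected
Step 2: +2 new -> 4 infected
Step 3: +3 new -> 7 infected
Step 4: +3 new -> 10 infected
Step 5: +3 new -> 13 infected
Step 6: +4 new -> 17 infected
Step 7: +3 new -> 20 infected
Step 8: +3 new -> 23 infected
Step 9: +4 new -> 27 infected
Step 10: +3 new -> 30 infected
Step 11: +2 new -> 32 infected
Step 12: +2 new -> 34 infected
Step 13: +1 new -> 35 infected
Step 14: +0 new -> 35 infected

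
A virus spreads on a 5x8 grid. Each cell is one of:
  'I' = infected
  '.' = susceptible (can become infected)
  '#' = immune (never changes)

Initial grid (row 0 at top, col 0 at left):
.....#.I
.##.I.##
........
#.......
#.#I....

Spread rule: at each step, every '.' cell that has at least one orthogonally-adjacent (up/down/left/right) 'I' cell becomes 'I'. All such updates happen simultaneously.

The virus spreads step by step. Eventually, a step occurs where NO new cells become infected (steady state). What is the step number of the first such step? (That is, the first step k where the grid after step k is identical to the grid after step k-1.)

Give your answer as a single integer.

Answer: 7

Derivation:
Step 0 (initial): 3 infected
Step 1: +7 new -> 10 infected
Step 2: +6 new -> 16 infected
Step 3: +6 new -> 22 infected
Step 4: +6 new -> 28 infected
Step 5: +3 new -> 31 infected
Step 6: +1 new -> 32 infected
Step 7: +0 new -> 32 infected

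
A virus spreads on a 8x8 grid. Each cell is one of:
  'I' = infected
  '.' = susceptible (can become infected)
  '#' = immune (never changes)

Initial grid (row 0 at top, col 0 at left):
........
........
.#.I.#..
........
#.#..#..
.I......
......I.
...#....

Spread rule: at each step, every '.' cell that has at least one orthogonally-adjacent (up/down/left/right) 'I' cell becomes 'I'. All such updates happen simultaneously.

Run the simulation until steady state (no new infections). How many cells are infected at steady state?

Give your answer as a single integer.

Answer: 58

Derivation:
Step 0 (initial): 3 infected
Step 1: +12 new -> 15 infected
Step 2: +17 new -> 32 infected
Step 3: +14 new -> 46 infected
Step 4: +7 new -> 53 infected
Step 5: +4 new -> 57 infected
Step 6: +1 new -> 58 infected
Step 7: +0 new -> 58 infected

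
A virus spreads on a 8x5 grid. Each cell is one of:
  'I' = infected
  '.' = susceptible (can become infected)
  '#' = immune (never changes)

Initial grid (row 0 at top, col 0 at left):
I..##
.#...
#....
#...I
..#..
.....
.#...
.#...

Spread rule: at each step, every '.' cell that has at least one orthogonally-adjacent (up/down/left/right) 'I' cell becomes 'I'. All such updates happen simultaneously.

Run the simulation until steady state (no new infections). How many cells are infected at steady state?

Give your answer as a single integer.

Answer: 32

Derivation:
Step 0 (initial): 2 infected
Step 1: +5 new -> 7 infected
Step 2: +6 new -> 13 infected
Step 3: +6 new -> 19 infected
Step 4: +5 new -> 24 infected
Step 5: +4 new -> 28 infected
Step 6: +2 new -> 30 infected
Step 7: +1 new -> 31 infected
Step 8: +1 new -> 32 infected
Step 9: +0 new -> 32 infected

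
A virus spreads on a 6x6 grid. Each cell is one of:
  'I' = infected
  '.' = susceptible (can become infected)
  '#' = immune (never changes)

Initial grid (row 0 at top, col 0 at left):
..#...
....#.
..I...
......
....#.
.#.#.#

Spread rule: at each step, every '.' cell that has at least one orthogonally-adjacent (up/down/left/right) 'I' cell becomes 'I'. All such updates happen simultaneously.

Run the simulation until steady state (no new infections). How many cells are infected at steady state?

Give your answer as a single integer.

Answer: 29

Derivation:
Step 0 (initial): 1 infected
Step 1: +4 new -> 5 infected
Step 2: +7 new -> 12 infected
Step 3: +9 new -> 21 infected
Step 4: +5 new -> 26 infected
Step 5: +3 new -> 29 infected
Step 6: +0 new -> 29 infected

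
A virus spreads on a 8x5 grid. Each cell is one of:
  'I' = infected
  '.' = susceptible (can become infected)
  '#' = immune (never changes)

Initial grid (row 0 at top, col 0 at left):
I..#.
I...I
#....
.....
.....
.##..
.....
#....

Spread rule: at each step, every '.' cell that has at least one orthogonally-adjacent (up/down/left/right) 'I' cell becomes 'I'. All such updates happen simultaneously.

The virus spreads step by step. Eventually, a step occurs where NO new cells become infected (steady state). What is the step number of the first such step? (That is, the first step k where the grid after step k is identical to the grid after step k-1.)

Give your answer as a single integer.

Step 0 (initial): 3 infected
Step 1: +5 new -> 8 infected
Step 2: +5 new -> 13 infected
Step 3: +4 new -> 17 infected
Step 4: +5 new -> 22 infected
Step 5: +4 new -> 26 infected
Step 6: +3 new -> 29 infected
Step 7: +3 new -> 32 infected
Step 8: +2 new -> 34 infected
Step 9: +1 new -> 35 infected
Step 10: +0 new -> 35 infected

Answer: 10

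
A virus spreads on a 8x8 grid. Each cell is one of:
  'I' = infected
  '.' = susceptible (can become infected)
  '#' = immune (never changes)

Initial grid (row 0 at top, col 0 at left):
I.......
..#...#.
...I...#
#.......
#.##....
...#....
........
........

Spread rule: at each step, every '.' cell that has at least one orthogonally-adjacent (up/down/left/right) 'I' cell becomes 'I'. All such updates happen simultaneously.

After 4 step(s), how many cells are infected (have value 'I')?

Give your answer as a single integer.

Step 0 (initial): 2 infected
Step 1: +6 new -> 8 infected
Step 2: +9 new -> 17 infected
Step 3: +6 new -> 23 infected
Step 4: +5 new -> 28 infected

Answer: 28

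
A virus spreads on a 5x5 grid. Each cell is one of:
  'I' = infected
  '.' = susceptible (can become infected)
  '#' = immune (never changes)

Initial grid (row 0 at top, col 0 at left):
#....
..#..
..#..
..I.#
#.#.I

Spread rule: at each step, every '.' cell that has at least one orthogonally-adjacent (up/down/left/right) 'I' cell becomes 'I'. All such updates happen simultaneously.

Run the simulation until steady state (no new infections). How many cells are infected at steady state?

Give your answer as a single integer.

Answer: 19

Derivation:
Step 0 (initial): 2 infected
Step 1: +3 new -> 5 infected
Step 2: +4 new -> 9 infected
Step 3: +4 new -> 13 infected
Step 4: +4 new -> 17 infected
Step 5: +2 new -> 19 infected
Step 6: +0 new -> 19 infected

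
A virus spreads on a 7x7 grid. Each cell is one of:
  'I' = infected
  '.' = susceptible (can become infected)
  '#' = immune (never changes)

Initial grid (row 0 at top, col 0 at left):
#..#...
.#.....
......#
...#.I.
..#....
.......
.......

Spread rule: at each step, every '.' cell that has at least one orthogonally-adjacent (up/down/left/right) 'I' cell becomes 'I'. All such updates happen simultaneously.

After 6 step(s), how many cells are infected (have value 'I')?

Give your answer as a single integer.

Step 0 (initial): 1 infected
Step 1: +4 new -> 5 infected
Step 2: +5 new -> 10 infected
Step 3: +8 new -> 18 infected
Step 4: +7 new -> 25 infected
Step 5: +5 new -> 30 infected
Step 6: +5 new -> 35 infected

Answer: 35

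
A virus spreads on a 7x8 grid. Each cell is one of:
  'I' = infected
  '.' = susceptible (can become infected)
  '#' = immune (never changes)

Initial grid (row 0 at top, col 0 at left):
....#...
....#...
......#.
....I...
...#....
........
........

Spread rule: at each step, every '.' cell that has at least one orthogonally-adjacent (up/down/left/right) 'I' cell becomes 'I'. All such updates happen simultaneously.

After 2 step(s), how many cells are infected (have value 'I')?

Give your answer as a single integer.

Answer: 11

Derivation:
Step 0 (initial): 1 infected
Step 1: +4 new -> 5 infected
Step 2: +6 new -> 11 infected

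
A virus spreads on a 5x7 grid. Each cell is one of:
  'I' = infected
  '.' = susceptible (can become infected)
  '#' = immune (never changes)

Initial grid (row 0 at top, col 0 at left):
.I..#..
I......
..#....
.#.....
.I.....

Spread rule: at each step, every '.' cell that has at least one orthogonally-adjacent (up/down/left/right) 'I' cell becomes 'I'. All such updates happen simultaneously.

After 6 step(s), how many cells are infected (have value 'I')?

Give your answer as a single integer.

Answer: 30

Derivation:
Step 0 (initial): 3 infected
Step 1: +6 new -> 9 infected
Step 2: +6 new -> 15 infected
Step 3: +3 new -> 18 infected
Step 4: +4 new -> 22 infected
Step 5: +4 new -> 26 infected
Step 6: +4 new -> 30 infected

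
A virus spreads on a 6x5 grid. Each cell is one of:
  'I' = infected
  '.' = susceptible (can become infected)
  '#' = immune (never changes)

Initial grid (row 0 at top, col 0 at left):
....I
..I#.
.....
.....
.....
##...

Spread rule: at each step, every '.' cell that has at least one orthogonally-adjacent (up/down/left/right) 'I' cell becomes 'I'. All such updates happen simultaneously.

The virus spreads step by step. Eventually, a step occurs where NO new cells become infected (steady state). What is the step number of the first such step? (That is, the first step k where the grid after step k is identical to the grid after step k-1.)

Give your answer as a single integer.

Step 0 (initial): 2 infected
Step 1: +5 new -> 7 infected
Step 2: +6 new -> 13 infected
Step 3: +6 new -> 19 infected
Step 4: +5 new -> 24 infected
Step 5: +3 new -> 27 infected
Step 6: +0 new -> 27 infected

Answer: 6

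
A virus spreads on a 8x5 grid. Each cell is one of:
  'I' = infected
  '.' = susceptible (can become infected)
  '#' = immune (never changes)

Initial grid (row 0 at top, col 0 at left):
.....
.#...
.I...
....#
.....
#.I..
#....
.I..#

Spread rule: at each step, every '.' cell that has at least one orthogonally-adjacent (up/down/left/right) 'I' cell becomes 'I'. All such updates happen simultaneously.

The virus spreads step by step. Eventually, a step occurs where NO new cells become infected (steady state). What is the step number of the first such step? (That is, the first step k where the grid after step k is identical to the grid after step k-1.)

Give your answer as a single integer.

Answer: 6

Derivation:
Step 0 (initial): 3 infected
Step 1: +10 new -> 13 infected
Step 2: +10 new -> 23 infected
Step 3: +8 new -> 31 infected
Step 4: +3 new -> 34 infected
Step 5: +1 new -> 35 infected
Step 6: +0 new -> 35 infected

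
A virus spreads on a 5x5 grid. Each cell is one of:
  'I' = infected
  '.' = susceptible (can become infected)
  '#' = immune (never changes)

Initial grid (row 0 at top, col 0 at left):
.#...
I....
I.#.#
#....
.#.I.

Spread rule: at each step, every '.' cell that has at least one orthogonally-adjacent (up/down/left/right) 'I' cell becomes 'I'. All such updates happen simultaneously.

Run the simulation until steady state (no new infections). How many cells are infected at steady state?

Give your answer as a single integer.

Answer: 19

Derivation:
Step 0 (initial): 3 infected
Step 1: +6 new -> 9 infected
Step 2: +5 new -> 14 infected
Step 3: +2 new -> 16 infected
Step 4: +2 new -> 18 infected
Step 5: +1 new -> 19 infected
Step 6: +0 new -> 19 infected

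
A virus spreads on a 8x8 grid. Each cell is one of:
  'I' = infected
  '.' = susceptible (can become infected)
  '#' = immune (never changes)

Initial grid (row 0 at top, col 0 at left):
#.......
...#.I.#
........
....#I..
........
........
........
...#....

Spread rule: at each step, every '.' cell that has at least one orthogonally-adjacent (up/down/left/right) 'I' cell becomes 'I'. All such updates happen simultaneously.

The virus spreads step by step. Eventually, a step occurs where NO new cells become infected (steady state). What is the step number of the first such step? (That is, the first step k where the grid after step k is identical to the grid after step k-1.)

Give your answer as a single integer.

Answer: 10

Derivation:
Step 0 (initial): 2 infected
Step 1: +6 new -> 8 infected
Step 2: +8 new -> 16 infected
Step 3: +9 new -> 25 infected
Step 4: +9 new -> 34 infected
Step 5: +10 new -> 44 infected
Step 6: +7 new -> 51 infected
Step 7: +5 new -> 56 infected
Step 8: +2 new -> 58 infected
Step 9: +1 new -> 59 infected
Step 10: +0 new -> 59 infected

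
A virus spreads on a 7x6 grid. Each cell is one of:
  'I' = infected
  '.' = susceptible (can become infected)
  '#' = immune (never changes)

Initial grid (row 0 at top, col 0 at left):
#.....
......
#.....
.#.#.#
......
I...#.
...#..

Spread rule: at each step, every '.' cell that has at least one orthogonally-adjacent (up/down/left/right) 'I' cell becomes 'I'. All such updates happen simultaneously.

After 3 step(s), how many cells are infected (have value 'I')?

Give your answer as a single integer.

Step 0 (initial): 1 infected
Step 1: +3 new -> 4 infected
Step 2: +4 new -> 8 infected
Step 3: +3 new -> 11 infected

Answer: 11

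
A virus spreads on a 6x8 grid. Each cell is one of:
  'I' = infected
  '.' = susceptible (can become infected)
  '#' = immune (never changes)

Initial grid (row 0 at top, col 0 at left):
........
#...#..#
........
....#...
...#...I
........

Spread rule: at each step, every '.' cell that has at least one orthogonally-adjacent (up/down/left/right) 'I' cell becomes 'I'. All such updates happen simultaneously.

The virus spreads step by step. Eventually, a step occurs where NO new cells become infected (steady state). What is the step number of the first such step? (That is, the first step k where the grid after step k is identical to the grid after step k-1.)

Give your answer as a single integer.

Answer: 12

Derivation:
Step 0 (initial): 1 infected
Step 1: +3 new -> 4 infected
Step 2: +4 new -> 8 infected
Step 3: +4 new -> 12 infected
Step 4: +3 new -> 15 infected
Step 5: +4 new -> 19 infected
Step 6: +4 new -> 23 infected
Step 7: +6 new -> 29 infected
Step 8: +6 new -> 35 infected
Step 9: +5 new -> 40 infected
Step 10: +2 new -> 42 infected
Step 11: +1 new -> 43 infected
Step 12: +0 new -> 43 infected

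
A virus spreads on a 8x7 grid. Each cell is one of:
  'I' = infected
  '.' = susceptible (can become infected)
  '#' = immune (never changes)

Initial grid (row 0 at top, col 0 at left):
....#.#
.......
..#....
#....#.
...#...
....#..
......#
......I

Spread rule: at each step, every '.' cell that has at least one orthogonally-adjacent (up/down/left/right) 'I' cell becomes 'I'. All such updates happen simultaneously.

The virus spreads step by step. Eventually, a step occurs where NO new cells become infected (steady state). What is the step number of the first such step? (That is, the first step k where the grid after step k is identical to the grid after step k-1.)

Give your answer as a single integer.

Step 0 (initial): 1 infected
Step 1: +1 new -> 2 infected
Step 2: +2 new -> 4 infected
Step 3: +3 new -> 7 infected
Step 4: +4 new -> 11 infected
Step 5: +5 new -> 16 infected
Step 6: +5 new -> 21 infected
Step 7: +6 new -> 27 infected
Step 8: +7 new -> 34 infected
Step 9: +4 new -> 38 infected
Step 10: +4 new -> 42 infected
Step 11: +3 new -> 45 infected
Step 12: +2 new -> 47 infected
Step 13: +1 new -> 48 infected
Step 14: +0 new -> 48 infected

Answer: 14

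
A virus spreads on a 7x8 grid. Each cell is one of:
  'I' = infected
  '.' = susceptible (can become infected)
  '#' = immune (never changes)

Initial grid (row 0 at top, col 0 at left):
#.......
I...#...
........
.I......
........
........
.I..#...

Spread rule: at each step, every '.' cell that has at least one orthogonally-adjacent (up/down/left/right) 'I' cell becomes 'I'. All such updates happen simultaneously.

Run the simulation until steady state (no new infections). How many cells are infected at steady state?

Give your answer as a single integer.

Answer: 53

Derivation:
Step 0 (initial): 3 infected
Step 1: +9 new -> 12 infected
Step 2: +9 new -> 21 infected
Step 3: +6 new -> 27 infected
Step 4: +5 new -> 32 infected
Step 5: +5 new -> 37 infected
Step 6: +7 new -> 44 infected
Step 7: +6 new -> 50 infected
Step 8: +3 new -> 53 infected
Step 9: +0 new -> 53 infected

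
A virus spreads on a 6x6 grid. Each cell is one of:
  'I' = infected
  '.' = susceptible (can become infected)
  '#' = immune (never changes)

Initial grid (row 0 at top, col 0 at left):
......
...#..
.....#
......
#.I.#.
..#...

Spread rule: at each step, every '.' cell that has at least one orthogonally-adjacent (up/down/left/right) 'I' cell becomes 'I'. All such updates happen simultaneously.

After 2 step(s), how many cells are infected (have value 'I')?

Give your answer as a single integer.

Answer: 9

Derivation:
Step 0 (initial): 1 infected
Step 1: +3 new -> 4 infected
Step 2: +5 new -> 9 infected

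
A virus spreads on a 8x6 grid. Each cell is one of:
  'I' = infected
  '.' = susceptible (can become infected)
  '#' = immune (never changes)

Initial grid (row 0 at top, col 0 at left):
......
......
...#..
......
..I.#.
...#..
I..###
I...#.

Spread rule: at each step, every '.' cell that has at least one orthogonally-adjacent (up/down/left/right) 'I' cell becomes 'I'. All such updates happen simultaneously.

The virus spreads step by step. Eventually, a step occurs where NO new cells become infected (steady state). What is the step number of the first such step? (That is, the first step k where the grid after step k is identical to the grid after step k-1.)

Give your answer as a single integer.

Step 0 (initial): 3 infected
Step 1: +7 new -> 10 infected
Step 2: +7 new -> 17 infected
Step 3: +5 new -> 22 infected
Step 4: +6 new -> 28 infected
Step 5: +6 new -> 34 infected
Step 6: +4 new -> 38 infected
Step 7: +2 new -> 40 infected
Step 8: +0 new -> 40 infected

Answer: 8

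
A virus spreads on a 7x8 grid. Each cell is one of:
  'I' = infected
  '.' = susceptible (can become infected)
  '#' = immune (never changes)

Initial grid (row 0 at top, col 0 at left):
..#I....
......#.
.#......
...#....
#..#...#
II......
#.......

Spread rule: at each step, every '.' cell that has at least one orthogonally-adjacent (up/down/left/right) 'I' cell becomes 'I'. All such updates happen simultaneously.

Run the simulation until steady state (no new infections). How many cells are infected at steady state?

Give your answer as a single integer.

Answer: 48

Derivation:
Step 0 (initial): 3 infected
Step 1: +5 new -> 8 infected
Step 2: +8 new -> 16 infected
Step 3: +9 new -> 25 infected
Step 4: +9 new -> 34 infected
Step 5: +7 new -> 41 infected
Step 6: +5 new -> 46 infected
Step 7: +2 new -> 48 infected
Step 8: +0 new -> 48 infected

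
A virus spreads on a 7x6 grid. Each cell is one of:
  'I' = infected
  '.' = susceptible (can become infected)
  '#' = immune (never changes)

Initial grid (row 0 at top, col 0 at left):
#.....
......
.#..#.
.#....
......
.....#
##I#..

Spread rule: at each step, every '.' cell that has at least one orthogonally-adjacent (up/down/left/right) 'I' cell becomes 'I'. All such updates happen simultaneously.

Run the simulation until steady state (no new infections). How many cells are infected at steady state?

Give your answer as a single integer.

Answer: 34

Derivation:
Step 0 (initial): 1 infected
Step 1: +1 new -> 2 infected
Step 2: +3 new -> 5 infected
Step 3: +5 new -> 10 infected
Step 4: +5 new -> 15 infected
Step 5: +6 new -> 21 infected
Step 6: +5 new -> 26 infected
Step 7: +5 new -> 31 infected
Step 8: +2 new -> 33 infected
Step 9: +1 new -> 34 infected
Step 10: +0 new -> 34 infected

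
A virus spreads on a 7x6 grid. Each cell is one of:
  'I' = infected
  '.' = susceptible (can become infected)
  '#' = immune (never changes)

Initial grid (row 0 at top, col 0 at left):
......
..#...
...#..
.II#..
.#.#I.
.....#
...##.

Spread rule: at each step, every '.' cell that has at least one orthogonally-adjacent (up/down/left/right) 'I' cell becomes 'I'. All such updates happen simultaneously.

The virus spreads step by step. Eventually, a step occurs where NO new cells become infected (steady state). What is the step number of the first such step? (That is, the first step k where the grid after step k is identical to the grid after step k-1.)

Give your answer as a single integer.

Answer: 6

Derivation:
Step 0 (initial): 3 infected
Step 1: +7 new -> 10 infected
Step 2: +7 new -> 17 infected
Step 3: +7 new -> 24 infected
Step 4: +7 new -> 31 infected
Step 5: +2 new -> 33 infected
Step 6: +0 new -> 33 infected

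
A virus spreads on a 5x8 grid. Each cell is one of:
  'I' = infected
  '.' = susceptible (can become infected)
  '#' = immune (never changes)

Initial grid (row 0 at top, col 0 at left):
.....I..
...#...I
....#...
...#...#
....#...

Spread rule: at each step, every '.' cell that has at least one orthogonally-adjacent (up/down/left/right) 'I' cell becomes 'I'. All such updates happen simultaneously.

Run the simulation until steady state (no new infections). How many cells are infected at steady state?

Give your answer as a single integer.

Answer: 35

Derivation:
Step 0 (initial): 2 infected
Step 1: +6 new -> 8 infected
Step 2: +4 new -> 12 infected
Step 3: +3 new -> 15 infected
Step 4: +5 new -> 20 infected
Step 5: +4 new -> 24 infected
Step 6: +4 new -> 28 infected
Step 7: +3 new -> 31 infected
Step 8: +3 new -> 34 infected
Step 9: +1 new -> 35 infected
Step 10: +0 new -> 35 infected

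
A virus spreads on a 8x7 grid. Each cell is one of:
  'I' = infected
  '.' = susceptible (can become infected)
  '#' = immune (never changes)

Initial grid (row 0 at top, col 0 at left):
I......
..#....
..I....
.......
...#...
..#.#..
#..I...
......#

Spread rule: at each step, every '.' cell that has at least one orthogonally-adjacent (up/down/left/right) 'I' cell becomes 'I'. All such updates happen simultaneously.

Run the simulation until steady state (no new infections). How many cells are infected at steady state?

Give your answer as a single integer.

Step 0 (initial): 3 infected
Step 1: +9 new -> 12 infected
Step 2: +12 new -> 24 infected
Step 3: +11 new -> 35 infected
Step 4: +10 new -> 45 infected
Step 5: +4 new -> 49 infected
Step 6: +1 new -> 50 infected
Step 7: +0 new -> 50 infected

Answer: 50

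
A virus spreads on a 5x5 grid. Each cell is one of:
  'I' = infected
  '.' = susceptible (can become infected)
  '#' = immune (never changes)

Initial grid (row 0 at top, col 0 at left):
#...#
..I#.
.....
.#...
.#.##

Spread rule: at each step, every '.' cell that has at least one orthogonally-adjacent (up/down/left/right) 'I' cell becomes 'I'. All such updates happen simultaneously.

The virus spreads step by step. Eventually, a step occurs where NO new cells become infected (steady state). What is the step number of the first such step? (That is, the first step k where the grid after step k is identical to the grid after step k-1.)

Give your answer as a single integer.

Answer: 6

Derivation:
Step 0 (initial): 1 infected
Step 1: +3 new -> 4 infected
Step 2: +6 new -> 10 infected
Step 3: +4 new -> 14 infected
Step 4: +3 new -> 17 infected
Step 5: +1 new -> 18 infected
Step 6: +0 new -> 18 infected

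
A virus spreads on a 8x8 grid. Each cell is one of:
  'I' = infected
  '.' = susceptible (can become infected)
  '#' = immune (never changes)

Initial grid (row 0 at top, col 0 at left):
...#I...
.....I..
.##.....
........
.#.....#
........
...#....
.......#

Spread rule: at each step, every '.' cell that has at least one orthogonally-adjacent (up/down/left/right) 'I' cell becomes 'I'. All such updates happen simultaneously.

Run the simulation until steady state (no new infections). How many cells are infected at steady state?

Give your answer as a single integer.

Answer: 57

Derivation:
Step 0 (initial): 2 infected
Step 1: +4 new -> 6 infected
Step 2: +6 new -> 12 infected
Step 3: +7 new -> 19 infected
Step 4: +7 new -> 26 infected
Step 5: +7 new -> 33 infected
Step 6: +9 new -> 42 infected
Step 7: +5 new -> 47 infected
Step 8: +4 new -> 51 infected
Step 9: +3 new -> 54 infected
Step 10: +2 new -> 56 infected
Step 11: +1 new -> 57 infected
Step 12: +0 new -> 57 infected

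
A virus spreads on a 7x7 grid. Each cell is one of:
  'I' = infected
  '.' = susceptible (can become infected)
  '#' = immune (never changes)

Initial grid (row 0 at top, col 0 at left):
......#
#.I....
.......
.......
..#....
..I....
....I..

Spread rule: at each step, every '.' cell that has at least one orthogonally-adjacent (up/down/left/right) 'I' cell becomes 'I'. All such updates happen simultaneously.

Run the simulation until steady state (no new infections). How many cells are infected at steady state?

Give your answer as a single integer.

Answer: 46

Derivation:
Step 0 (initial): 3 infected
Step 1: +10 new -> 13 infected
Step 2: +13 new -> 26 infected
Step 3: +12 new -> 38 infected
Step 4: +6 new -> 44 infected
Step 5: +2 new -> 46 infected
Step 6: +0 new -> 46 infected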